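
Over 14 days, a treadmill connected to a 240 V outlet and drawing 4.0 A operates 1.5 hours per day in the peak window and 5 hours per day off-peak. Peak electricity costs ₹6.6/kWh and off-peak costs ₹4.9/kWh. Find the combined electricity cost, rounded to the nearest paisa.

₹462.34

Power = 4.0 A × 240 V = 960 W = 0.96 kW
Peak energy = 0.96 kW × 1.5 h × 14 = 20.16 kWh
Off-peak energy = 0.96 kW × 5 h × 14 = 67.2 kWh
Cost = 20.16 × ₹6.6 + 67.2 × ₹4.9 = ₹133.056 + ₹329.28 = ₹462.34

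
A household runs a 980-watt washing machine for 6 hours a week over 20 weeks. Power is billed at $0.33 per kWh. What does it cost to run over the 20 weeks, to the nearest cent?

Runtime = 6 h/week × 20 weeks = 120 h
Energy = 0.98 kW × 120 h = 117.6 kWh
Cost = 117.6 kWh × $0.33/kWh = $38.81

$38.81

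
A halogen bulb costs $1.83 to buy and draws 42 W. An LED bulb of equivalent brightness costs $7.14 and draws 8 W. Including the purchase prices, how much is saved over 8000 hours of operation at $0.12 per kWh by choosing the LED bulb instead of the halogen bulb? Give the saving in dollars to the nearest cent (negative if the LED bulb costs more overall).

halogen bulb: $1.83 + (42/1000) kW × 8000 h × $0.12 = $1.83 + $40.32 = $42.15
LED bulb: $7.14 + (8/1000) kW × 8000 h × $0.12 = $7.14 + $7.68 = $14.82
Saving = $42.15 − $14.82 = $27.33

$27.33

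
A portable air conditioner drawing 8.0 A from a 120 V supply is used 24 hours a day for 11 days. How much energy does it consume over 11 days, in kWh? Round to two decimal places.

Power = 8.0 A × 120 V = 960 W = 0.96 kW
Runtime = 24 h × 11 = 264 h
Energy = 0.96 kW × 264 h = 253.44 kWh

253.44 kWh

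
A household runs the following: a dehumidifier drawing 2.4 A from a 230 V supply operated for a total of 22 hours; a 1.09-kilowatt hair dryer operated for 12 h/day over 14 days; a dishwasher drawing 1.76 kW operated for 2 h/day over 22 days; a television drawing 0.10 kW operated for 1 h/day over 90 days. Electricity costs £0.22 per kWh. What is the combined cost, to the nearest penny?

dehumidifier: Power = 2.4 A × 230 V = 552 W = 0.552 kW
dehumidifier: 0.552 kW × 22 h = 12.144 kWh
hair dryer: Runtime = 12 h/day × 14 days = 168 h
hair dryer: 1.09 kW × 168 h = 183.12 kWh
dishwasher: Runtime = 2 h/day × 22 days = 44 h
dishwasher: 1.76 kW × 44 h = 77.44 kWh
television: Runtime = 1 h/day × 90 days = 90 h
television: 0.1 kW × 90 h = 9 kWh
Total energy = 281.704 kWh
Cost = 281.704 × £0.22 = £61.97

£61.97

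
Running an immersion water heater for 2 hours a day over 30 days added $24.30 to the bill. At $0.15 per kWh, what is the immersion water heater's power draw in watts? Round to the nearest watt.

2700 W

Energy = $24.30 ÷ $0.15/kWh = 162 kWh
Runtime = 2 h/day × 30 days = 60 h
Power = 162 kWh ÷ 60 h = 2.7 kW = 2700 W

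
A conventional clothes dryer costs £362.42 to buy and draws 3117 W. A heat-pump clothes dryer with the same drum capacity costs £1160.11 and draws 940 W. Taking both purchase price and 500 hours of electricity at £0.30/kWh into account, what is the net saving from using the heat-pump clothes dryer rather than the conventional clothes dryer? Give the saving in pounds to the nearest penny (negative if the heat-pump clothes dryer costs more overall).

-£471.14

conventional clothes dryer: £362.42 + (3117/1000) kW × 500 h × £0.30 = £362.42 + £467.55 = £829.97
heat-pump clothes dryer: £1160.11 + (940/1000) kW × 500 h × £0.30 = £1160.11 + £141 = £1301.11
Saving = £829.97 − £1301.11 = −£471.14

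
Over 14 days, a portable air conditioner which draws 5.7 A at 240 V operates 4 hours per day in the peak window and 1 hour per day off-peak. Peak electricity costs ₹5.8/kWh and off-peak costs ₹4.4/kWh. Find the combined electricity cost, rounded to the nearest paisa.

₹528.60

Power = 5.7 A × 240 V = 1368 W = 1.368 kW
Peak energy = 1.368 kW × 4 h × 14 = 76.608 kWh
Off-peak energy = 1.368 kW × 1 h × 14 = 19.152 kWh
Cost = 76.608 × ₹5.8 + 19.152 × ₹4.4 = ₹444.3264 + ₹84.2688 = ₹528.60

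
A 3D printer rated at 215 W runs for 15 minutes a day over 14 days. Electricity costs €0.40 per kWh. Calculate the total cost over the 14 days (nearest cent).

Runtime = 15 min × 14 = 210 min = 3.5 h
Energy = 0.215 kW × 3.5 h = 0.7525 kWh
Cost = 0.7525 kWh × €0.40/kWh = €0.30

€0.30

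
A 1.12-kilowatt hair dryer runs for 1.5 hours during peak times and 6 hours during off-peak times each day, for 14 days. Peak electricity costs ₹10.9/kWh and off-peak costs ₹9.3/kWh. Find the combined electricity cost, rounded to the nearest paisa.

₹1131.31

Peak energy = 1.12 kW × 1.5 h × 14 = 23.52 kWh
Off-peak energy = 1.12 kW × 6 h × 14 = 94.08 kWh
Cost = 23.52 × ₹10.9 + 94.08 × ₹9.3 = ₹256.368 + ₹874.944 = ₹1131.31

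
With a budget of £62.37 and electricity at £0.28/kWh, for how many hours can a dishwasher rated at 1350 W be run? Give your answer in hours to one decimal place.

165.0 h

Energy available = £62.37 ÷ £0.28/kWh = 222.75 kWh
Hours = 222.75 kWh ÷ 1.35 kW = 165.0 h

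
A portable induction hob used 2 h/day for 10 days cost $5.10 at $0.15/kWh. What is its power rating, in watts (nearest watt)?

Energy = $5.10 ÷ $0.15/kWh = 34 kWh
Runtime = 2 h/day × 10 days = 20 h
Power = 34 kWh ÷ 20 h = 1.7 kW = 1700 W

1700 W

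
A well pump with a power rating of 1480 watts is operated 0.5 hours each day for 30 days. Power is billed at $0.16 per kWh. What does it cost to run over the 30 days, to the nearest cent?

$3.55

Runtime = 0.5 h/day × 30 days = 15 h
Energy = 1.48 kW × 15 h = 22.2 kWh
Cost = 22.2 kWh × $0.16/kWh = $3.55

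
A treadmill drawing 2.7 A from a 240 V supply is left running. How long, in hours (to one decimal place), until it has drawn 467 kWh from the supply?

Power = 2.7 A × 240 V = 648 W = 0.648 kW
Hours = 467 kWh ÷ 0.648 kW = 720.7 h

720.7 h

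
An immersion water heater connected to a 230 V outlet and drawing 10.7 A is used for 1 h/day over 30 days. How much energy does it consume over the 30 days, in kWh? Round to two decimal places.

Power = 10.7 A × 230 V = 2461 W = 2.461 kW
Runtime = 1 h/day × 30 days = 30 h
Energy = 2.461 kW × 30 h = 73.83 kWh

73.83 kWh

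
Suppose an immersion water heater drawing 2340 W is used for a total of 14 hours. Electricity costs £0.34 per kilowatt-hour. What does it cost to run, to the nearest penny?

£11.14

Energy = 2.34 kW × 14 h = 32.76 kWh
Cost = 32.76 kWh × £0.34/kWh = £11.14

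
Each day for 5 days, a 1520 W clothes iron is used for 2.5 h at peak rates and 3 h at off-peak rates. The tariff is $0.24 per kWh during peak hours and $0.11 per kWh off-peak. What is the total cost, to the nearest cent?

Peak energy = 1.52 kW × 2.5 h × 5 = 19 kWh
Off-peak energy = 1.52 kW × 3 h × 5 = 22.8 kWh
Cost = 19 × $0.24 + 22.8 × $0.11 = $4.56 + $2.508 = $7.07

$7.07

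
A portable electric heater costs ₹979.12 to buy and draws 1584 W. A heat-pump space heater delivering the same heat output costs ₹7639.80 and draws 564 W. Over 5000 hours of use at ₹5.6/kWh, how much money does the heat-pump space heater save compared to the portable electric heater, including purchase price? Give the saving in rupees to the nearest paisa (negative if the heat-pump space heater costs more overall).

portable electric heater: ₹979.12 + (1584/1000) kW × 5000 h × ₹5.6 = ₹979.12 + ₹44352 = ₹45331.12
heat-pump space heater: ₹7639.80 + (564/1000) kW × 5000 h × ₹5.6 = ₹7639.80 + ₹15792 = ₹23431.8
Saving = ₹45331.12 − ₹23431.8 = ₹21899.32

₹21899.32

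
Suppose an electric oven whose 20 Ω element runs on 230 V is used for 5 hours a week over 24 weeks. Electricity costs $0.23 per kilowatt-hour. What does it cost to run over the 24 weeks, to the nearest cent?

Power = V²/R = 230²/20 = 2645 W = 2.645 kW
Runtime = 5 h/week × 24 weeks = 120 h
Energy = 2.645 kW × 120 h = 317.4 kWh
Cost = 317.4 kWh × $0.23/kWh = $73.00

$73.00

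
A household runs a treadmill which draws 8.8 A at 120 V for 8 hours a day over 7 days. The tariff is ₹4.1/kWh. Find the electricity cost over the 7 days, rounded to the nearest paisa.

₹242.46

Power = 8.8 A × 120 V = 1056 W = 1.056 kW
Runtime = 8 h/day × 7 days = 56 h
Energy = 1.056 kW × 56 h = 59.136 kWh
Cost = 59.136 kWh × ₹4.1/kWh = ₹242.46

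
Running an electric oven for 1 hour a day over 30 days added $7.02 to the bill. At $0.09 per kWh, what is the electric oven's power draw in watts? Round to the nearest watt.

Energy = $7.02 ÷ $0.09/kWh = 78 kWh
Runtime = 1 h/day × 30 days = 30 h
Power = 78 kWh ÷ 30 h = 2.6 kW = 2600 W

2600 W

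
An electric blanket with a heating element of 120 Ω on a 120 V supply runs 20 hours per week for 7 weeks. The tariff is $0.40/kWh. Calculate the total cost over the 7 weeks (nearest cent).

$6.72

Power = V²/R = 120²/120 = 120 W = 0.12 kW
Runtime = 20 h/week × 7 weeks = 140 h
Energy = 0.12 kW × 140 h = 16.8 kWh
Cost = 16.8 kWh × $0.40/kWh = $6.72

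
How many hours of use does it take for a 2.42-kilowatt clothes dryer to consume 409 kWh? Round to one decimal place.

169.0 h

Hours = 409 kWh ÷ 2.42 kW = 169.0 h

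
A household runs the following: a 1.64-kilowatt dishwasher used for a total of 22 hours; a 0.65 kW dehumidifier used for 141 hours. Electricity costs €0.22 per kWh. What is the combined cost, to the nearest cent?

€28.10

dishwasher: 1.64 kW × 22 h = 36.08 kWh
dehumidifier: 0.65 kW × 141 h = 91.65 kWh
Total energy = 127.73 kWh
Cost = 127.73 × €0.22 = €28.10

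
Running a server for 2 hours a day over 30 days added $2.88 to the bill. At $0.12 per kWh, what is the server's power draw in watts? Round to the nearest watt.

400 W

Energy = $2.88 ÷ $0.12/kWh = 24 kWh
Runtime = 2 h/day × 30 days = 60 h
Power = 24 kWh ÷ 60 h = 0.4 kW = 400 W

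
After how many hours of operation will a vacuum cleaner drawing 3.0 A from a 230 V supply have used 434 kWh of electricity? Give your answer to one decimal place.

Power = 3.0 A × 230 V = 690 W = 0.69 kW
Hours = 434 kWh ÷ 0.69 kW = 629.0 h

629.0 h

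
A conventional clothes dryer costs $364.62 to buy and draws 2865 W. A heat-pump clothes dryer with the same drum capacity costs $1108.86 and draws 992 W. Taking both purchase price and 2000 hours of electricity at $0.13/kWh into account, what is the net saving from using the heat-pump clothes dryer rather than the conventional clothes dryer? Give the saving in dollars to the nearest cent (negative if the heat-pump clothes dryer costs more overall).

-$257.26

conventional clothes dryer: $364.62 + (2865/1000) kW × 2000 h × $0.13 = $364.62 + $744.9 = $1109.52
heat-pump clothes dryer: $1108.86 + (992/1000) kW × 2000 h × $0.13 = $1108.86 + $257.92 = $1366.78
Saving = $1109.52 − $1366.78 = −$257.26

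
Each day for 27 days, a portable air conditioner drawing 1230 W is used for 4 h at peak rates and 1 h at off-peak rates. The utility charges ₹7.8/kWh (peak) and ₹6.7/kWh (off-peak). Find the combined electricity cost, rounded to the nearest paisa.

₹1258.66

Peak energy = 1.23 kW × 4 h × 27 = 132.84 kWh
Off-peak energy = 1.23 kW × 1 h × 27 = 33.21 kWh
Cost = 132.84 × ₹7.8 + 33.21 × ₹6.7 = ₹1036.152 + ₹222.507 = ₹1258.66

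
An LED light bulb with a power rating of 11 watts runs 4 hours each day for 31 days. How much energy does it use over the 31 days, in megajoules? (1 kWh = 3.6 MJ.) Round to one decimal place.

Runtime = 4 h/day × 31 days = 124 h
Energy = 0.011 kW × 124 h = 1.364 kWh
= 1.364 × 3.6 MJ = 4.9 MJ

4.9 MJ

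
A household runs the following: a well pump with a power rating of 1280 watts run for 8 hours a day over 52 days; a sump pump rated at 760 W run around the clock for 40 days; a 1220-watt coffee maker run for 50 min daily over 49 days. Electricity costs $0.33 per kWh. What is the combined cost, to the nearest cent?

well pump: Runtime = 8 h/day × 52 days = 416 h
well pump: 1.28 kW × 416 h = 532.48 kWh
sump pump: Runtime = 24 h × 40 = 960 h
sump pump: 0.76 kW × 960 h = 729.6 kWh
coffee maker: Runtime = 50 min × 49 = 2450 min = 40.833333… h
coffee maker: 1.22 kW × 40.833333… h = 49.816666… kWh
Total energy = 1311.896666… kWh
Cost = 1311.896666… × $0.33 = $432.93

$432.93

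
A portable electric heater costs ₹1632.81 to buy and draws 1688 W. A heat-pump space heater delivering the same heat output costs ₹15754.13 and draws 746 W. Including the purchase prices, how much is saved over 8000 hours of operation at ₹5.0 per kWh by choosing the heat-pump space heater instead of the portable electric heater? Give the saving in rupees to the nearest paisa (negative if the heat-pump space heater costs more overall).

₹23558.68

portable electric heater: ₹1632.81 + (1688/1000) kW × 8000 h × ₹5.0 = ₹1632.81 + ₹67520 = ₹69152.81
heat-pump space heater: ₹15754.13 + (746/1000) kW × 8000 h × ₹5.0 = ₹15754.13 + ₹29840 = ₹45594.13
Saving = ₹69152.81 − ₹45594.13 = ₹23558.68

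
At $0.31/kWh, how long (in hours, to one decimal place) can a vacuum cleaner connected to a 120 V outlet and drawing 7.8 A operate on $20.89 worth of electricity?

72.0 h

Power = 7.8 A × 120 V = 936 W = 0.936 kW
Energy available = $20.89 ÷ $0.31/kWh = 67.3871 kWh
Hours = 67.3871 kWh ÷ 0.936 kW = 72.0 h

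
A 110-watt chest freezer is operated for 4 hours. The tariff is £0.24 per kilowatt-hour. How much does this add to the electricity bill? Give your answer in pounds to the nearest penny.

Energy = 0.11 kW × 4 h = 0.44 kWh
Cost = 0.44 kWh × £0.24/kWh = £0.11

£0.11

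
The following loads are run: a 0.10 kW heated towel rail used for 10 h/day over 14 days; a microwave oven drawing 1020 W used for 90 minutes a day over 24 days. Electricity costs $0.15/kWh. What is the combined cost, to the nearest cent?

$7.61

heated towel rail: Runtime = 10 h/day × 14 days = 140 h
heated towel rail: 0.1 kW × 140 h = 14 kWh
microwave oven: Runtime = 90 min × 24 = 2160 min = 36 h
microwave oven: 1.02 kW × 36 h = 36.72 kWh
Total energy = 50.72 kWh
Cost = 50.72 × $0.15 = $7.61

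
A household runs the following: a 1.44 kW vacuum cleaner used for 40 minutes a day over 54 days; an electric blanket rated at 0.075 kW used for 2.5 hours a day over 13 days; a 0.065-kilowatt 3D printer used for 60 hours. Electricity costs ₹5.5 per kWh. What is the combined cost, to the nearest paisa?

vacuum cleaner: Runtime = 40 min × 54 = 2160 min = 36 h
vacuum cleaner: 1.44 kW × 36 h = 51.84 kWh
electric blanket: Runtime = 2.5 h/day × 13 days = 32.5 h
electric blanket: 0.075 kW × 32.5 h = 2.4375 kWh
3D printer: 0.065 kW × 60 h = 3.9 kWh
Total energy = 58.1775 kWh
Cost = 58.1775 × ₹5.5 = ₹319.98

₹319.98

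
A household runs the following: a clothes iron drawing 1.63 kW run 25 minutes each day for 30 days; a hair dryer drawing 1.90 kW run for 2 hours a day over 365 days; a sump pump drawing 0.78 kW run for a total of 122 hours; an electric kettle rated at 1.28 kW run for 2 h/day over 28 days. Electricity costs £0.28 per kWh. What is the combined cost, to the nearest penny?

£440.78

clothes iron: Runtime = 25 min × 30 = 750 min = 12.5 h
clothes iron: 1.63 kW × 12.5 h = 20.375 kWh
hair dryer: Runtime = 2 h/day × 365 days = 730 h
hair dryer: 1.9 kW × 730 h = 1387 kWh
sump pump: 0.78 kW × 122 h = 95.16 kWh
electric kettle: Runtime = 2 h/day × 28 days = 56 h
electric kettle: 1.28 kW × 56 h = 71.68 kWh
Total energy = 1574.215 kWh
Cost = 1574.215 × £0.28 = £440.78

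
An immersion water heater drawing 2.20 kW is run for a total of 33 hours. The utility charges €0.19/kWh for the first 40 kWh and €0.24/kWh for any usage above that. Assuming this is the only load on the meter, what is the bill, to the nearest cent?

Energy = 2.2 kW × 33 h = 72.6 kWh
Tier 1 (0–40 kWh): 40 × €0.19 = €7.6
Above 40 kWh: 32.6 × €0.24 = €7.824
Bill = €15.42

€15.42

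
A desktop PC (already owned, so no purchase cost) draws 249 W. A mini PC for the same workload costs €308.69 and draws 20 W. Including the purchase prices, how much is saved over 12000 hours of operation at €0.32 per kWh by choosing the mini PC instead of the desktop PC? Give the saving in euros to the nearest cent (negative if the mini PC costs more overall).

desktop PC: €0.00 + (249/1000) kW × 12000 h × €0.32 = €0.00 + €956.16 = €956.16
mini PC: €308.69 + (20/1000) kW × 12000 h × €0.32 = €308.69 + €76.8 = €385.49
Saving = €956.16 − €385.49 = €570.67

€570.67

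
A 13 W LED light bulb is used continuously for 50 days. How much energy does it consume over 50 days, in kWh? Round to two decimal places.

Runtime = 24 h × 50 = 1200 h
Energy = 0.013 kW × 1200 h = 15.6 kWh

15.60 kWh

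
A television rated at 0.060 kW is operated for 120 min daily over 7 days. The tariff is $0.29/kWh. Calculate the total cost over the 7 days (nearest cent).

Runtime = 120 min × 7 = 840 min = 14 h
Energy = 0.06 kW × 14 h = 0.84 kWh
Cost = 0.84 kWh × $0.29/kWh = $0.24

$0.24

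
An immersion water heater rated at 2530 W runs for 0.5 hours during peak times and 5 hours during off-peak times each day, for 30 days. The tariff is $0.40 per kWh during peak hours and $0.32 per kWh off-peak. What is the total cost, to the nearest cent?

Peak energy = 2.53 kW × 0.5 h × 30 = 37.95 kWh
Off-peak energy = 2.53 kW × 5 h × 30 = 379.5 kWh
Cost = 37.95 × $0.40 + 379.5 × $0.32 = $15.18 + $121.44 = $136.62

$136.62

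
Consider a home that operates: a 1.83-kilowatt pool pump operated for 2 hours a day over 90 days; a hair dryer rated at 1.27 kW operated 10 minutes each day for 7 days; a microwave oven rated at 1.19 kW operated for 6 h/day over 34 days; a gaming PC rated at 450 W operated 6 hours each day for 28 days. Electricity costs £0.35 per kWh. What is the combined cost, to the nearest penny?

£227.23

pool pump: Runtime = 2 h/day × 90 days = 180 h
pool pump: 1.83 kW × 180 h = 329.4 kWh
hair dryer: Runtime = 10 min × 7 = 70 min = 1.166666… h
hair dryer: 1.27 kW × 1.166666… h = 1.481666… kWh
microwave oven: Runtime = 6 h/day × 34 days = 204 h
microwave oven: 1.19 kW × 204 h = 242.76 kWh
gaming PC: Runtime = 6 h/day × 28 days = 168 h
gaming PC: 0.45 kW × 168 h = 75.6 kWh
Total energy = 649.241666… kWh
Cost = 649.241666… × £0.35 = £227.23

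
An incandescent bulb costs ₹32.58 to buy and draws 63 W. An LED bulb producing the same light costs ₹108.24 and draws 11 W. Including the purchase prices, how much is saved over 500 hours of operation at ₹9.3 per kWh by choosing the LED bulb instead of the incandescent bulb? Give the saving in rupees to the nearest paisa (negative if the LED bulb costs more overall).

₹166.14

incandescent bulb: ₹32.58 + (63/1000) kW × 500 h × ₹9.3 = ₹32.58 + ₹292.95 = ₹325.53
LED bulb: ₹108.24 + (11/1000) kW × 500 h × ₹9.3 = ₹108.24 + ₹51.15 = ₹159.39
Saving = ₹325.53 − ₹159.39 = ₹166.14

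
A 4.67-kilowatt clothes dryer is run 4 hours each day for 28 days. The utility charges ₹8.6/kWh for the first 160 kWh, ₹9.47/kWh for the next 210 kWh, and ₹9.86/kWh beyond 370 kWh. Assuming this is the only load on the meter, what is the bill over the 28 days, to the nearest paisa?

Runtime = 4 h/day × 28 days = 112 h
Energy = 4.67 kW × 112 h = 523.04 kWh
Tier 1 (0–160 kWh): 160 × ₹8.6 = ₹1376
Tier 2 (160–370 kWh): 210 × ₹9.47 = ₹1988.7
Above 370 kWh: 153.04 × ₹9.86 = ₹1508.9744
Bill = ₹4873.67

₹4873.67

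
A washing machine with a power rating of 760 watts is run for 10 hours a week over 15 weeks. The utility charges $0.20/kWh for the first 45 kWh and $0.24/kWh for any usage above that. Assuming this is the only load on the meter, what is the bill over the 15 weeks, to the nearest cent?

$25.56

Runtime = 10 h/week × 15 weeks = 150 h
Energy = 0.76 kW × 150 h = 114 kWh
Tier 1 (0–45 kWh): 45 × $0.20 = $9
Above 45 kWh: 69 × $0.24 = $16.56
Bill = $25.56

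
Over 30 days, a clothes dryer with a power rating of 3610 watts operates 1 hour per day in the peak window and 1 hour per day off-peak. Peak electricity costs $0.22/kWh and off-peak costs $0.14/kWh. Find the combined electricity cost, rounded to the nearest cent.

$38.99

Peak energy = 3.61 kW × 1 h × 30 = 108.3 kWh
Off-peak energy = 3.61 kW × 1 h × 30 = 108.3 kWh
Cost = 108.3 × $0.22 + 108.3 × $0.14 = $23.826 + $15.162 = $38.99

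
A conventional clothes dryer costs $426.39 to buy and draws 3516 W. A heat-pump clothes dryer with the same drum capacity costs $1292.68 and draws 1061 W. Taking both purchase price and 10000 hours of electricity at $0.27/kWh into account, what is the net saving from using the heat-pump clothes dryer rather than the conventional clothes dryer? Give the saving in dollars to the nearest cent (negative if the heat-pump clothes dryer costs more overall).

$5762.21

conventional clothes dryer: $426.39 + (3516/1000) kW × 10000 h × $0.27 = $426.39 + $9493.2 = $9919.59
heat-pump clothes dryer: $1292.68 + (1061/1000) kW × 10000 h × $0.27 = $1292.68 + $2864.7 = $4157.38
Saving = $9919.59 − $4157.38 = $5762.21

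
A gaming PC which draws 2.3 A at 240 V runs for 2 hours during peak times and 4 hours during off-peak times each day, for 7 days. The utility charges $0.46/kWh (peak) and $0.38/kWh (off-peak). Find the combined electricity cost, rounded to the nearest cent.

Power = 2.3 A × 240 V = 552 W = 0.552 kW
Peak energy = 0.552 kW × 2 h × 7 = 7.728 kWh
Off-peak energy = 0.552 kW × 4 h × 7 = 15.456 kWh
Cost = 7.728 × $0.46 + 15.456 × $0.38 = $3.55488 + $5.87328 = $9.43

$9.43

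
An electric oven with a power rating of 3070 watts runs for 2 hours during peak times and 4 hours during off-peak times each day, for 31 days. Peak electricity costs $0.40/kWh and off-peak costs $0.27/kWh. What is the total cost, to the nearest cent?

Peak energy = 3.07 kW × 2 h × 31 = 190.34 kWh
Off-peak energy = 3.07 kW × 4 h × 31 = 380.68 kWh
Cost = 190.34 × $0.40 + 380.68 × $0.27 = $76.136 + $102.7836 = $178.92

$178.92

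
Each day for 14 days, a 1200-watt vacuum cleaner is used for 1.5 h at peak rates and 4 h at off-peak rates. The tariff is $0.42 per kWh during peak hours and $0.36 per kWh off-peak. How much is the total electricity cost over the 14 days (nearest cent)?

Peak energy = 1.2 kW × 1.5 h × 14 = 25.2 kWh
Off-peak energy = 1.2 kW × 4 h × 14 = 67.2 kWh
Cost = 25.2 × $0.42 + 67.2 × $0.36 = $10.584 + $24.192 = $34.78

$34.78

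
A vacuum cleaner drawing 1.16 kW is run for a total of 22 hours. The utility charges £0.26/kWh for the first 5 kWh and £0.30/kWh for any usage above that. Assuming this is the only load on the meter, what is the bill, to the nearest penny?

Energy = 1.16 kW × 22 h = 25.52 kWh
Tier 1 (0–5 kWh): 5 × £0.26 = £1.3
Above 5 kWh: 20.52 × £0.30 = £6.156
Bill = £7.46

£7.46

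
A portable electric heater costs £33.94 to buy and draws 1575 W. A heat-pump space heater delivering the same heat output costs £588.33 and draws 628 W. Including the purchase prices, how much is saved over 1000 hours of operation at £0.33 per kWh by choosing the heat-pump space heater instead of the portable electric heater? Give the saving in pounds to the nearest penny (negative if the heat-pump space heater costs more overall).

-£241.88

portable electric heater: £33.94 + (1575/1000) kW × 1000 h × £0.33 = £33.94 + £519.75 = £553.69
heat-pump space heater: £588.33 + (628/1000) kW × 1000 h × £0.33 = £588.33 + £207.24 = £795.57
Saving = £553.69 − £795.57 = −£241.88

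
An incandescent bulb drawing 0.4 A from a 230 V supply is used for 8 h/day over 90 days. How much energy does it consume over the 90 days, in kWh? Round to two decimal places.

Power = 0.4 A × 230 V = 92 W = 0.092 kW
Runtime = 8 h/day × 90 days = 720 h
Energy = 0.092 kW × 720 h = 66.24 kWh

66.24 kWh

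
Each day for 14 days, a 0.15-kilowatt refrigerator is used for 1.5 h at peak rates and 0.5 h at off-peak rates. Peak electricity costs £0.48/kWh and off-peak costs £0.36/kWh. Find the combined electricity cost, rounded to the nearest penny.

Peak energy = 0.15 kW × 1.5 h × 14 = 3.15 kWh
Off-peak energy = 0.15 kW × 0.5 h × 14 = 1.05 kWh
Cost = 3.15 × £0.48 + 1.05 × £0.36 = £1.512 + £0.378 = £1.89

£1.89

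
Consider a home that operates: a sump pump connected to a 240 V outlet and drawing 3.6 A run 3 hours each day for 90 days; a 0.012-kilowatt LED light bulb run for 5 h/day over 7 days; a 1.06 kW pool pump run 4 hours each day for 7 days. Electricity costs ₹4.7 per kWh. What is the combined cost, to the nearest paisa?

₹1237.89

sump pump: Power = 3.6 A × 240 V = 864 W = 0.864 kW
sump pump: Runtime = 3 h/day × 90 days = 270 h
sump pump: 0.864 kW × 270 h = 233.28 kWh
LED light bulb: Runtime = 5 h/day × 7 days = 35 h
LED light bulb: 0.012 kW × 35 h = 0.42 kWh
pool pump: Runtime = 4 h/day × 7 days = 28 h
pool pump: 1.06 kW × 28 h = 29.68 kWh
Total energy = 263.38 kWh
Cost = 263.38 × ₹4.7 = ₹1237.89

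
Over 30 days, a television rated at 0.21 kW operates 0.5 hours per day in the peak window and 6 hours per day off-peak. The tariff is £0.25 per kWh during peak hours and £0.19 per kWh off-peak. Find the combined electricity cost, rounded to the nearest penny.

Peak energy = 0.21 kW × 0.5 h × 30 = 3.15 kWh
Off-peak energy = 0.21 kW × 6 h × 30 = 37.8 kWh
Cost = 3.15 × £0.25 + 37.8 × £0.19 = £0.7875 + £7.182 = £7.97

£7.97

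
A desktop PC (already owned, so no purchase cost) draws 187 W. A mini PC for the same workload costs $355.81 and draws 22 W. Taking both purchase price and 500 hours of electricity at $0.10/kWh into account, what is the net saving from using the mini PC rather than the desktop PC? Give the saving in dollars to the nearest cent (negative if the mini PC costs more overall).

-$347.56

desktop PC: $0.00 + (187/1000) kW × 500 h × $0.10 = $0.00 + $9.35 = $9.35
mini PC: $355.81 + (22/1000) kW × 500 h × $0.10 = $355.81 + $1.1 = $356.91
Saving = $9.35 − $356.91 = −$347.56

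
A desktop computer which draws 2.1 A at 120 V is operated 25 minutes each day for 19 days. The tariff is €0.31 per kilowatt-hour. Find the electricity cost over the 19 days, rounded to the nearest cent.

Power = 2.1 A × 120 V = 252 W = 0.252 kW
Runtime = 25 min × 19 = 475 min = 7.916666… h
Energy = 0.252 kW × 7.916666… h = 1.995 kWh
Cost = 1.995 kWh × €0.31/kWh = €0.62

€0.62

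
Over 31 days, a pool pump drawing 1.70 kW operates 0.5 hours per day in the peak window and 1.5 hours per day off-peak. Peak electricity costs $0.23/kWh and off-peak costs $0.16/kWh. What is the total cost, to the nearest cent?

Peak energy = 1.7 kW × 0.5 h × 31 = 26.35 kWh
Off-peak energy = 1.7 kW × 1.5 h × 31 = 79.05 kWh
Cost = 26.35 × $0.23 + 79.05 × $0.16 = $6.0605 + $12.648 = $18.71

$18.71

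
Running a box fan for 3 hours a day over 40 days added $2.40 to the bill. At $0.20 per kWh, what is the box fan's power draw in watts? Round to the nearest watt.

100 W

Energy = $2.40 ÷ $0.20/kWh = 12 kWh
Runtime = 3 h/day × 40 days = 120 h
Power = 12 kWh ÷ 120 h = 0.1 kW = 100 W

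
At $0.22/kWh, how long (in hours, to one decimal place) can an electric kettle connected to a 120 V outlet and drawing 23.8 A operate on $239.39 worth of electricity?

381.0 h

Power = 23.8 A × 120 V = 2856 W = 2.856 kW
Energy available = $239.39 ÷ $0.22/kWh = 1088.1364 kWh
Hours = 1088.1364 kWh ÷ 2.856 kW = 381.0 h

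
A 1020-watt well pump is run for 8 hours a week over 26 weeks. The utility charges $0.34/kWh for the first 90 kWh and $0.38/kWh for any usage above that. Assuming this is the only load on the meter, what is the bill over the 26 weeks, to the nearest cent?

Runtime = 8 h/week × 26 weeks = 208 h
Energy = 1.02 kW × 208 h = 212.16 kWh
Tier 1 (0–90 kWh): 90 × $0.34 = $30.6
Above 90 kWh: 122.16 × $0.38 = $46.4208
Bill = $77.02

$77.02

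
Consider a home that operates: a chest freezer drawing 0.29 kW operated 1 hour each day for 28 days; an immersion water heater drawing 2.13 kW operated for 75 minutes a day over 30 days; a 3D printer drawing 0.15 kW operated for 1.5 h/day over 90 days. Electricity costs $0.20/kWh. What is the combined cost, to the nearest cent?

chest freezer: Runtime = 1 h/day × 28 days = 28 h
chest freezer: 0.29 kW × 28 h = 8.12 kWh
immersion water heater: Runtime = 75 min × 30 = 2250 min = 37.5 h
immersion water heater: 2.13 kW × 37.5 h = 79.875 kWh
3D printer: Runtime = 1.5 h/day × 90 days = 135 h
3D printer: 0.15 kW × 135 h = 20.25 kWh
Total energy = 108.245 kWh
Cost = 108.245 × $0.20 = $21.65

$21.65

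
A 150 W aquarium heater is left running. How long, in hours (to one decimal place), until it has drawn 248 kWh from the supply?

Hours = 248 kWh ÷ 0.15 kW = 1653.3 h

1653.3 h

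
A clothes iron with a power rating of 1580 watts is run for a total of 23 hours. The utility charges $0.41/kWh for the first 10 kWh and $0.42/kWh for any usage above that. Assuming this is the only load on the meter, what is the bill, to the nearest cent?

$15.16

Energy = 1.58 kW × 23 h = 36.34 kWh
Tier 1 (0–10 kWh): 10 × $0.41 = $4.1
Above 10 kWh: 26.34 × $0.42 = $11.0628
Bill = $15.16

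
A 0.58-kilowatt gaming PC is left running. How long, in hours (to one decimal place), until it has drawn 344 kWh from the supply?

Hours = 344 kWh ÷ 0.58 kW = 593.1 h

593.1 h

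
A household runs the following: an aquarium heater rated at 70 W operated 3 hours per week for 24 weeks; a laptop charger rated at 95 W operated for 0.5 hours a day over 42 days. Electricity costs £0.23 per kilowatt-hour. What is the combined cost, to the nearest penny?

£1.62

aquarium heater: Runtime = 3 h/week × 24 weeks = 72 h
aquarium heater: 0.07 kW × 72 h = 5.04 kWh
laptop charger: Runtime = 0.5 h/day × 42 days = 21 h
laptop charger: 0.095 kW × 21 h = 1.995 kWh
Total energy = 7.035 kWh
Cost = 7.035 × £0.23 = £1.62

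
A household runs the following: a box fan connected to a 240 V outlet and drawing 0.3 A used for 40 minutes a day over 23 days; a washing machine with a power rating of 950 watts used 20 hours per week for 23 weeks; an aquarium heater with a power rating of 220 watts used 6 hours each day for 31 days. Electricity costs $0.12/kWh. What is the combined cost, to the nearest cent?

box fan: Power = 0.3 A × 240 V = 72 W = 0.072 kW
box fan: Runtime = 40 min × 23 = 920 min = 15.333333… h
box fan: 0.072 kW × 15.333333… h = 1.104 kWh
washing machine: Runtime = 20 h/week × 23 weeks = 460 h
washing machine: 0.95 kW × 460 h = 437 kWh
aquarium heater: Runtime = 6 h/day × 31 days = 186 h
aquarium heater: 0.22 kW × 186 h = 40.92 kWh
Total energy = 479.024 kWh
Cost = 479.024 × $0.12 = $57.48

$57.48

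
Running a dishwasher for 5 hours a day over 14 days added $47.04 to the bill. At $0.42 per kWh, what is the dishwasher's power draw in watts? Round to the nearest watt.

1600 W

Energy = $47.04 ÷ $0.42/kWh = 112 kWh
Runtime = 5 h/day × 14 days = 70 h
Power = 112 kWh ÷ 70 h = 1.6 kW = 1600 W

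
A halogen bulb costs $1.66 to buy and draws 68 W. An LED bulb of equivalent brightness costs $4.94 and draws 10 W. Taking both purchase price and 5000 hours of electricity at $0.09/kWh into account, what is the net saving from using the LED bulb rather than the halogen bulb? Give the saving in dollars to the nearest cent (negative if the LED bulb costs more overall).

halogen bulb: $1.66 + (68/1000) kW × 5000 h × $0.09 = $1.66 + $30.6 = $32.26
LED bulb: $4.94 + (10/1000) kW × 5000 h × $0.09 = $4.94 + $4.5 = $9.44
Saving = $32.26 − $9.44 = $22.82

$22.82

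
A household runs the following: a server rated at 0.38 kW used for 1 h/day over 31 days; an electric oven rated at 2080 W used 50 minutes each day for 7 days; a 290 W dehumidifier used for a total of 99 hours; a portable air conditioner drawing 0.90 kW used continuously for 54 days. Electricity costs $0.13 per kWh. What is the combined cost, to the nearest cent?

$158.47

server: Runtime = 1 h/day × 31 days = 31 h
server: 0.38 kW × 31 h = 11.78 kWh
electric oven: Runtime = 50 min × 7 = 350 min = 5.833333… h
electric oven: 2.08 kW × 5.833333… h = 12.133333… kWh
dehumidifier: 0.29 kW × 99 h = 28.71 kWh
portable air conditioner: Runtime = 24 h × 54 = 1296 h
portable air conditioner: 0.9 kW × 1296 h = 1166.4 kWh
Total energy = 1219.023333… kWh
Cost = 1219.023333… × $0.13 = $158.47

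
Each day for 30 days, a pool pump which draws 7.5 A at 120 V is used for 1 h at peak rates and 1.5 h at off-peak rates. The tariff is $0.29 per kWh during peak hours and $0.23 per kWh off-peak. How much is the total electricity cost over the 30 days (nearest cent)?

$17.15

Power = 7.5 A × 120 V = 900 W = 0.9 kW
Peak energy = 0.9 kW × 1 h × 30 = 27 kWh
Off-peak energy = 0.9 kW × 1.5 h × 30 = 40.5 kWh
Cost = 27 × $0.29 + 40.5 × $0.23 = $7.83 + $9.315 = $17.15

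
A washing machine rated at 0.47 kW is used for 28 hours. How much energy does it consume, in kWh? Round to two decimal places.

Energy = 0.47 kW × 28 h = 13.16 kWh

13.16 kWh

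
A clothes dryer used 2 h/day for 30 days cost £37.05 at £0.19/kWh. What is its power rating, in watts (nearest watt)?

3250 W

Energy = £37.05 ÷ £0.19/kWh = 195 kWh
Runtime = 2 h/day × 30 days = 60 h
Power = 195 kWh ÷ 60 h = 3.25 kW = 3250 W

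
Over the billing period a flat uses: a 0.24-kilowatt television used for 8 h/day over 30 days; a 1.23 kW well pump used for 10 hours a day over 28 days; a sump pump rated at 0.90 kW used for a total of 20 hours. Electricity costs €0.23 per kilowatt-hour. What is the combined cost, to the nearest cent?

€96.60

television: Runtime = 8 h/day × 30 days = 240 h
television: 0.24 kW × 240 h = 57.6 kWh
well pump: Runtime = 10 h/day × 28 days = 280 h
well pump: 1.23 kW × 280 h = 344.4 kWh
sump pump: 0.9 kW × 20 h = 18 kWh
Total energy = 420 kWh
Cost = 420 × €0.23 = €96.60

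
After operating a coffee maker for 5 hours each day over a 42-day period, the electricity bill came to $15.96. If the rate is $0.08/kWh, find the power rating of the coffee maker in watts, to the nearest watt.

Energy = $15.96 ÷ $0.08/kWh = 199.5 kWh
Runtime = 5 h/day × 42 days = 210 h
Power = 199.5 kWh ÷ 210 h = 0.95 kW = 950 W

950 W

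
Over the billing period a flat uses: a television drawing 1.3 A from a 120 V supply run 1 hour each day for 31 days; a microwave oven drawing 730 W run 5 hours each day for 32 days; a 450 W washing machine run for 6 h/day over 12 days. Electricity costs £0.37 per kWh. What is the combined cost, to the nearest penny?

£56.99

television: Power = 1.3 A × 120 V = 156 W = 0.156 kW
television: Runtime = 1 h/day × 31 days = 31 h
television: 0.156 kW × 31 h = 4.836 kWh
microwave oven: Runtime = 5 h/day × 32 days = 160 h
microwave oven: 0.73 kW × 160 h = 116.8 kWh
washing machine: Runtime = 6 h/day × 12 days = 72 h
washing machine: 0.45 kW × 72 h = 32.4 kWh
Total energy = 154.036 kWh
Cost = 154.036 × £0.37 = £56.99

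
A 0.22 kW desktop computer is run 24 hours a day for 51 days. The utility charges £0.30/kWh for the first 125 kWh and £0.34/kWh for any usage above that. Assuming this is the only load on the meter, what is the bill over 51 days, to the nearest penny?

Runtime = 24 h × 51 = 1224 h
Energy = 0.22 kW × 1224 h = 269.28 kWh
Tier 1 (0–125 kWh): 125 × £0.30 = £37.5
Above 125 kWh: 144.28 × £0.34 = £49.0552
Bill = £86.56

£86.56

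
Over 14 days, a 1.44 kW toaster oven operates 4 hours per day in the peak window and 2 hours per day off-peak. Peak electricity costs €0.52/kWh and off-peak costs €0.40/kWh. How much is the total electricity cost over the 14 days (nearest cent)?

€58.06

Peak energy = 1.44 kW × 4 h × 14 = 80.64 kWh
Off-peak energy = 1.44 kW × 2 h × 14 = 40.32 kWh
Cost = 80.64 × €0.52 + 40.32 × €0.40 = €41.9328 + €16.128 = €58.06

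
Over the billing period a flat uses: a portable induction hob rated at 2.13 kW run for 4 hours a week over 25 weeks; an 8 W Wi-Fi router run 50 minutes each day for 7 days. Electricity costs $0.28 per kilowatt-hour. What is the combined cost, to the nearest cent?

portable induction hob: Runtime = 4 h/week × 25 weeks = 100 h
portable induction hob: 2.13 kW × 100 h = 213 kWh
Wi-Fi router: Runtime = 50 min × 7 = 350 min = 5.833333… h
Wi-Fi router: 0.008 kW × 5.833333… h = 0.046666… kWh
Total energy = 213.046666… kWh
Cost = 213.046666… × $0.28 = $59.65

$59.65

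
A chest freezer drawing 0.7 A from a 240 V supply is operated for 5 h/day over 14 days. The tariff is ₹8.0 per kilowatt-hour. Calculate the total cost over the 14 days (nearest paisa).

₹94.08

Power = 0.7 A × 240 V = 168 W = 0.168 kW
Runtime = 5 h/day × 14 days = 70 h
Energy = 0.168 kW × 70 h = 11.76 kWh
Cost = 11.76 kWh × ₹8.0/kWh = ₹94.08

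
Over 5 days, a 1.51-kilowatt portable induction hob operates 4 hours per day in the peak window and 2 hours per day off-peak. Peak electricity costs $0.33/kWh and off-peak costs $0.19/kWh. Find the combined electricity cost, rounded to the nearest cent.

$12.84

Peak energy = 1.51 kW × 4 h × 5 = 30.2 kWh
Off-peak energy = 1.51 kW × 2 h × 5 = 15.1 kWh
Cost = 30.2 × $0.33 + 15.1 × $0.19 = $9.966 + $2.869 = $12.84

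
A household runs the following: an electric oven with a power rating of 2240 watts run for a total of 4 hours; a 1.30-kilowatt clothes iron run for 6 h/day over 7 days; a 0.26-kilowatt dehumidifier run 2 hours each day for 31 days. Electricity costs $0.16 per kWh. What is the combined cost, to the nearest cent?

$12.75

electric oven: 2.24 kW × 4 h = 8.96 kWh
clothes iron: Runtime = 6 h/day × 7 days = 42 h
clothes iron: 1.3 kW × 42 h = 54.6 kWh
dehumidifier: Runtime = 2 h/day × 31 days = 62 h
dehumidifier: 0.26 kW × 62 h = 16.12 kWh
Total energy = 79.68 kWh
Cost = 79.68 × $0.16 = $12.75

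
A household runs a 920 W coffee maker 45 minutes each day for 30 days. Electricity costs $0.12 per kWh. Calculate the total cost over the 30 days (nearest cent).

Runtime = 45 min × 30 = 1350 min = 22.5 h
Energy = 0.92 kW × 22.5 h = 20.7 kWh
Cost = 20.7 kWh × $0.12/kWh = $2.48

$2.48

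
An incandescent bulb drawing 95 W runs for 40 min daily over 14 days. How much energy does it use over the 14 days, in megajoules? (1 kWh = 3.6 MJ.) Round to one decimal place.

3.2 MJ

Runtime = 40 min × 14 = 560 min = 9.333333… h
Energy = 0.095 kW × 9.333333… h = 0.886666… kWh
= 0.886666… × 3.6 MJ = 3.2 MJ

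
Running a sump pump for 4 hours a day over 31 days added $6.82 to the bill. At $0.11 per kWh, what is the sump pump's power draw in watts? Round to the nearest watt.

500 W

Energy = $6.82 ÷ $0.11/kWh = 62 kWh
Runtime = 4 h/day × 31 days = 124 h
Power = 62 kWh ÷ 124 h = 0.5 kW = 500 W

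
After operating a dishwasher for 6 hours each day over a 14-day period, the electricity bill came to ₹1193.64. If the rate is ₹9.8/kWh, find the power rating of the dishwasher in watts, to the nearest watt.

Energy = ₹1193.64 ÷ ₹9.8/kWh = 121.8 kWh
Runtime = 6 h/day × 14 days = 84 h
Power = 121.8 kWh ÷ 84 h = 1.45 kW = 1450 W

1450 W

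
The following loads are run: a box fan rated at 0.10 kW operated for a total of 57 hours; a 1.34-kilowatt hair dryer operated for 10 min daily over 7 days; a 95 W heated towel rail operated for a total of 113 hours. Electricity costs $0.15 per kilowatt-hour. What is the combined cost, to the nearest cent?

box fan: 0.1 kW × 57 h = 5.7 kWh
hair dryer: Runtime = 10 min × 7 = 70 min = 1.166666… h
hair dryer: 1.34 kW × 1.166666… h = 1.563333… kWh
heated towel rail: 0.095 kW × 113 h = 10.735 kWh
Total energy = 17.998333… kWh
Cost = 17.998333… × $0.15 = $2.70

$2.70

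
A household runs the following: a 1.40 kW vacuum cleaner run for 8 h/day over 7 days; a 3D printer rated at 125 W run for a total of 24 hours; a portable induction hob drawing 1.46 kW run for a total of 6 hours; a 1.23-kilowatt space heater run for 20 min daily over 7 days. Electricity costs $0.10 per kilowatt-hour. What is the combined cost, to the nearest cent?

vacuum cleaner: Runtime = 8 h/day × 7 days = 56 h
vacuum cleaner: 1.4 kW × 56 h = 78.4 kWh
3D printer: 0.125 kW × 24 h = 3 kWh
portable induction hob: 1.46 kW × 6 h = 8.76 kWh
space heater: Runtime = 20 min × 7 = 140 min = 2.333333… h
space heater: 1.23 kW × 2.333333… h = 2.87 kWh
Total energy = 93.03 kWh
Cost = 93.03 × $0.10 = $9.30

$9.30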